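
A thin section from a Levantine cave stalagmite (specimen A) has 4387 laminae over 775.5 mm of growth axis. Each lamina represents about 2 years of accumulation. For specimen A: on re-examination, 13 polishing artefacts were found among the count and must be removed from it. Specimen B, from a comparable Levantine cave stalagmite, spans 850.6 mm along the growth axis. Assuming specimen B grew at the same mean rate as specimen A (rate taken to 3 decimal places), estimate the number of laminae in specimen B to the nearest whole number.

Specimen A: correcting the raw count gives 4387 − 13 = 4374 true laminae.
Specimen A: multiplying by 2 years per lamina: 4374 × 2 = 8748 years.
A: 775.5 mm over 8748 years gives 775.5 / 8748 ≈ 0.089 mm per year.
For B, 850.6 / 0.089 = 9557.30 years; at 2 years per lamina that is 9557.30 / 2 ≈ 4779 laminae.

4779 laminae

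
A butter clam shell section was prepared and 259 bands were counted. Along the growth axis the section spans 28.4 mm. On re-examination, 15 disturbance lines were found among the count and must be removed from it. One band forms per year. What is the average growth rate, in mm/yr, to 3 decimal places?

Correcting the raw count gives 259 − 15 = 244 true bands.
28.4 mm over 244 years gives 28.4 / 244 ≈ 0.116 mm/yr.

0.116 mm/yr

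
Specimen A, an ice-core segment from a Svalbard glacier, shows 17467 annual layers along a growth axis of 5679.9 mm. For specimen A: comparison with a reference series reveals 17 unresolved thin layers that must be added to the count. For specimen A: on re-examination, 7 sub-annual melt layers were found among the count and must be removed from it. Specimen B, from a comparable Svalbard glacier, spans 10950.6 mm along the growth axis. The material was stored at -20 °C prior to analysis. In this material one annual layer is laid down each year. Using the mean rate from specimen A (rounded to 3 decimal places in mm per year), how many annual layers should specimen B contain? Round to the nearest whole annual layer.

Specimen A: true annual layer count = 17467 − 7 + 17 = 17477.
A: Mean rate = 5679.9 mm / 17477 years ≈ 0.325 mm/yr.
Specimen B: 10950.6 mm / 0.325 mm per year = 33694.15 years ≈ 33694 annual layers.

33694 annual layers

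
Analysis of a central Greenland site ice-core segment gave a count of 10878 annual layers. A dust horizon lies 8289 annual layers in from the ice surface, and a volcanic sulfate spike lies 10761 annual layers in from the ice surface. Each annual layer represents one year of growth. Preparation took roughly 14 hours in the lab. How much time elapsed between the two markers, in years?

Separation: 10761 − 8289 = 2472 annual layers.
That is 2472 years at one annual layer per year.

2472 yr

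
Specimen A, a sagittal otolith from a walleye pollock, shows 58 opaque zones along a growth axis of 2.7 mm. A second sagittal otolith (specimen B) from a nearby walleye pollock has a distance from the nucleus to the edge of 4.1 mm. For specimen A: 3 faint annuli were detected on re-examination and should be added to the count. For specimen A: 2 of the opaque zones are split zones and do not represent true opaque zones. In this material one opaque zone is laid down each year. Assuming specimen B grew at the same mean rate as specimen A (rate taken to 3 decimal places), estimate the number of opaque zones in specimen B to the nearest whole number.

Specimen A: true opaque zone count = 58 − 2 + 3 = 59.
A: Mean rate = 2.7 mm / 59 years ≈ 0.046 mm per year.
For B, 4.1 / 0.046 = 89.13 years ≈ 89 opaque zones.

89 opaque zones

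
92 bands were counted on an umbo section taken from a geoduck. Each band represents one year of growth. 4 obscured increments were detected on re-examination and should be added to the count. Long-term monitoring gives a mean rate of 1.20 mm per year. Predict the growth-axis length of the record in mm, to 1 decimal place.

True band count = 92 + 4 = 96.
96 years at 1.20 mm/year gives 1.20 × 96 = 115.2 mm.

115.2 mm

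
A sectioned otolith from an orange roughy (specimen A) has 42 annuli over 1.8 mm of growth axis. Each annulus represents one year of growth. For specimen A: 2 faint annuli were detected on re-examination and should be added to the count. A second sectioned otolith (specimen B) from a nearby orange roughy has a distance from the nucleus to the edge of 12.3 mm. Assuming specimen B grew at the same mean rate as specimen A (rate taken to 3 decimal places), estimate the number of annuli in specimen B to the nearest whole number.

Specimen A: adjusted count: 42 + 2 = 44 annuli.
A: 1.8 mm over 44 years gives 1.8 / 44 ≈ 0.041 mm/yr.
For B, 12.3 / 0.041 = 300.00 years ≈ 300 annuli.

300 annuli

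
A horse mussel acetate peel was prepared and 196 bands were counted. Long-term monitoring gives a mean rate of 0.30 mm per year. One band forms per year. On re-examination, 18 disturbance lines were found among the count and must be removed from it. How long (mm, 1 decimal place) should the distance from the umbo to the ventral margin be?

53.4 mm

After corrections the count is 196 − 18 = 178 bands.
Predicted length = 0.30 mm/year × 178 years = 53.4 mm.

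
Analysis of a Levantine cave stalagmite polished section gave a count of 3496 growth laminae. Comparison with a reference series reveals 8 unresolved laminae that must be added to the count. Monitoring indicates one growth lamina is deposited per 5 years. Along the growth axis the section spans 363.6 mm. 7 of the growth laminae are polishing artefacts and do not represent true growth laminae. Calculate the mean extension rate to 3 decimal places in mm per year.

0.021 mm per year

After corrections the count is 3496 − 7 + 8 = 3497 growth laminae.
3497 growth laminae at 5 years each span 3497 × 5 = 17485 years.
Mean rate = 363.6 mm / 17485 years ≈ 0.021 mm per year.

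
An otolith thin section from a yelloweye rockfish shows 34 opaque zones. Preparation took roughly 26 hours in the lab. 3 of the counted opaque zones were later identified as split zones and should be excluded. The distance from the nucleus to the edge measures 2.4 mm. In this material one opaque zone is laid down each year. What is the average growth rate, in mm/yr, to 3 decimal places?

Correcting the raw count gives 34 − 3 = 31 true opaque zones.
2.4 mm over 31 years gives 2.4 / 31 ≈ 0.077 mm/yr.

0.077 mm/yr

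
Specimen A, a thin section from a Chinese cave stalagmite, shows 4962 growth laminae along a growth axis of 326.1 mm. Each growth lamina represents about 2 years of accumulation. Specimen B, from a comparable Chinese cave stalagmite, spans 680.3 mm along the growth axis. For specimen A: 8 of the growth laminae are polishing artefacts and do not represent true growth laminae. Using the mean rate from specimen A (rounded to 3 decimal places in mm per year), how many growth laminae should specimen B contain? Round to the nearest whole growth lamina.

Specimen A: true growth lamina count = 4962 − 8 = 4954.
Specimen A: at 2 years per growth lamina, 4954 × 2 = 9908 years.
A: 326.1 mm over 9908 years gives 326.1 / 9908 ≈ 0.033 mm/year.
For B, 680.3 / 0.033 = 20615.15 years; at 2 years per growth lamina that is 20615.15 / 2 ≈ 10308 growth laminae.

10308 growth laminae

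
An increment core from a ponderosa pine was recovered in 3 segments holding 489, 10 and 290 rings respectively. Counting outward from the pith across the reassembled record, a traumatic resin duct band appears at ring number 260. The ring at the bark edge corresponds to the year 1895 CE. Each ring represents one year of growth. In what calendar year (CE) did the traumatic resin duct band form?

1366 CE

Total rings = 489 + 10 + 290 = 789.
The traumatic resin duct band sits at ring 260 from the pith, so 789 − 260 = 529 rings formed after it.
1895 − 529 = 1366 CE.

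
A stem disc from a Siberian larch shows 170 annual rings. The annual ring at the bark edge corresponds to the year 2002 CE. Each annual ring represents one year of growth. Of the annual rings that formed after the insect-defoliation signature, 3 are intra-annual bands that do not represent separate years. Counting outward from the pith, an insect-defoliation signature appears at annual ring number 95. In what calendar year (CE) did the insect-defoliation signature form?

1930 CE

The insect-defoliation signature sits at annual ring 95 from the pith, so 170 − 95 = 75 annual rings formed after it.
75 − 3 false = 72 true annual rings after the insect-defoliation signature.
Counting back 72 years from 2002 CE places the insect-defoliation signature in 2002 − 72 = 1930 CE.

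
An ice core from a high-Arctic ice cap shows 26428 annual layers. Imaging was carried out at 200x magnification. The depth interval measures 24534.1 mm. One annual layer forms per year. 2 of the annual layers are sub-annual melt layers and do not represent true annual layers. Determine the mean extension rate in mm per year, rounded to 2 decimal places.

Correcting the raw count gives 26428 − 2 = 26426 true annual layers.
24534.1 mm over 26426 years gives 24534.1 / 26426 ≈ 0.93 mm per year.

0.93 mm per year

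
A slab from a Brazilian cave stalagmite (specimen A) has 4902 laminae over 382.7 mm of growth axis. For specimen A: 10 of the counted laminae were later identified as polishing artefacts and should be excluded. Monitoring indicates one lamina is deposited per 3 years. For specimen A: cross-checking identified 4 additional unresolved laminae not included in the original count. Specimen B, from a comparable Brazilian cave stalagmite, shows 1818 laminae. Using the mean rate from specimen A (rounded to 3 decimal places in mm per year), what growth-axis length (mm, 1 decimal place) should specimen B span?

Specimen A: after corrections the count is 4902 − 10 + 4 = 4896 laminae.
Specimen A: at 3 years per lamina, 4896 × 3 = 14688 years.
A: Mean rate = 382.7 mm / 14688 years ≈ 0.026 mm/year.
Specimen B: at 3 years per lamina, 1818 × 3 = 5454 years. For B, 0.026 mm/year × 5454 years = 141.8 mm.

141.8 mm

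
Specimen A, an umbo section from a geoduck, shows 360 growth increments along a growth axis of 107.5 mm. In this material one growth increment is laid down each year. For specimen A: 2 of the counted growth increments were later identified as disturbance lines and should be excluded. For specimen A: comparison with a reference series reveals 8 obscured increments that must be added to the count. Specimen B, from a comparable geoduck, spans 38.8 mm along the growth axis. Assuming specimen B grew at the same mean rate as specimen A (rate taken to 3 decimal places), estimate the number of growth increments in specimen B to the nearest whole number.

132 growth increments

Specimen A: correcting the raw count gives 360 − 2 + 8 = 366 true growth increments.
A: 107.5 mm over 366 years gives 107.5 / 366 ≈ 0.294 mm/year.
B spans 38.8 / 0.294 = 131.97 years ≈ 132 growth increments.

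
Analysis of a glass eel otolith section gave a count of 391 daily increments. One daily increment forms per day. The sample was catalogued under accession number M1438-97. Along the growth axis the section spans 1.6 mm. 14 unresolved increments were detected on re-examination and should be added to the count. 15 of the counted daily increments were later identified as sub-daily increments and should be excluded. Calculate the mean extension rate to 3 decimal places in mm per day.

Adjusted count: 391 − 15 + 14 = 390 daily increments.
Extension rate ≈ 1.6 / 390 = 0.004 mm per day.

0.004 mm per day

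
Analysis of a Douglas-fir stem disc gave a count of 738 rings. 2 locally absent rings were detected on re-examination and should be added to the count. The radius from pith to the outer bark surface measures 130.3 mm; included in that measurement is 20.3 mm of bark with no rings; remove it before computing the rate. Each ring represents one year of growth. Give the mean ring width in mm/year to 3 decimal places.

Adjusted count: 738 + 2 = 740 rings.
Net length = 130.3 − 20.3 = 110.0 mm.
110.0 mm over 740 years gives 110.0 / 740 ≈ 0.149 mm/year.

0.149 mm/year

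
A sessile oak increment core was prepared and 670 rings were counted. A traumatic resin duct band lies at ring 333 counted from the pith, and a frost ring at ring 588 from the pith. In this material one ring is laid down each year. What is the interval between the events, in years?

255 years

Separation: 588 − 333 = 255 rings.
One ring per year makes the interval 255 years.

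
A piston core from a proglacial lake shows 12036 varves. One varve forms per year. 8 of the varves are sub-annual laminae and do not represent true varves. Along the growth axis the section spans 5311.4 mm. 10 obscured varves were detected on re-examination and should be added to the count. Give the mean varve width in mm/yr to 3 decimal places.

Adjusted count: 12036 − 8 + 10 = 12038 varves.
Mean rate = 5311.4 mm / 12038 years ≈ 0.441 mm/yr.

0.441 mm/yr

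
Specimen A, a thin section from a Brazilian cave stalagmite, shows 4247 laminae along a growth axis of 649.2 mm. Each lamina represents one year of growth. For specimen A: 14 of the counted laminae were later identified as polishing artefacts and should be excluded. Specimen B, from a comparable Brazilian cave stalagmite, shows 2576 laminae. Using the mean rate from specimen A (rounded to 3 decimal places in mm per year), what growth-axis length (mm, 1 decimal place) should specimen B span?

394.1 mm

Specimen A: after corrections the count is 4247 − 14 = 4233 laminae.
A: Mean rate = 649.2 mm / 4233 years ≈ 0.153 mm/yr.
For B, 0.153 mm/year × 2576 years = 394.1 mm.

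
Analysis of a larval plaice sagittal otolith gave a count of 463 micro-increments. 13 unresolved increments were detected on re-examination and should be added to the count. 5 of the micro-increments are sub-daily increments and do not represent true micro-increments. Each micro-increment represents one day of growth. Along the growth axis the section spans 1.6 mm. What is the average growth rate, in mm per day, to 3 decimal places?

Adjusted count: 463 − 5 + 13 = 471 micro-increments.
1.6 mm over 471 days gives 1.6 / 471 ≈ 0.003 mm per day.

0.003 mm per day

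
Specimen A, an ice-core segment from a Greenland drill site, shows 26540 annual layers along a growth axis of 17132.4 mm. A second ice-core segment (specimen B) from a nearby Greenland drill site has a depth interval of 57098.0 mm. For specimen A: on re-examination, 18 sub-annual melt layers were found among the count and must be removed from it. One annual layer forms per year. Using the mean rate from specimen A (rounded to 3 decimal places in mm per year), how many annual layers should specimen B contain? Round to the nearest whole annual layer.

88387 annual layers

Specimen A: true annual layer count = 26540 − 18 = 26522.
A: 17132.4 mm over 26522 years gives 17132.4 / 26522 ≈ 0.646 mm per year.
Specimen B: 57098.0 mm / 0.646 mm per year = 88387.00 years ≈ 88387 annual layers.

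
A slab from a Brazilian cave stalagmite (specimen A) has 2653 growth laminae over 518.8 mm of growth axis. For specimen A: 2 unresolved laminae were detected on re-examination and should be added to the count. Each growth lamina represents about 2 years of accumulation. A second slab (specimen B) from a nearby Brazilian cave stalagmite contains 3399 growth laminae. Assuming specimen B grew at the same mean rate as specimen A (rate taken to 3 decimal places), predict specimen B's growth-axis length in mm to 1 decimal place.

666.2 mm

Specimen A: after corrections the count is 2653 + 2 = 2655 growth laminae.
Specimen A: at 2 years per growth lamina, 2655 × 2 = 5310 years.
A: 518.8 mm over 5310 years gives 518.8 / 5310 ≈ 0.098 mm/year.
Specimen B: at 2 years per growth lamina, 3399 × 2 = 6798 years. For B, 0.098 mm/year × 6798 years = 666.2 mm.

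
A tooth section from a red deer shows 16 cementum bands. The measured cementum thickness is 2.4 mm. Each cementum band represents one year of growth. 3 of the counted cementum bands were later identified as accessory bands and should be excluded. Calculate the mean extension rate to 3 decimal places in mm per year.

0.185 mm per year

True cementum band count = 16 − 3 = 13.
Extension rate ≈ 2.4 / 13 = 0.185 mm per year.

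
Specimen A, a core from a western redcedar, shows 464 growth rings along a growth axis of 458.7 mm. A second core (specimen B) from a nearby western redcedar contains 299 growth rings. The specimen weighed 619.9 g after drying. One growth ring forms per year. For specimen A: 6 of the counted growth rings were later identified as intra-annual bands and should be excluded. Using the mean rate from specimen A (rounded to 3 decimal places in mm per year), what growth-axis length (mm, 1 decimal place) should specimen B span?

299.6 mm

Specimen A: correcting the raw count gives 464 − 6 = 458 true growth rings.
A: Mean rate = 458.7 mm / 458 years ≈ 1.002 mm/year.
Length of B = 1.002 × 299 = 299.6 mm.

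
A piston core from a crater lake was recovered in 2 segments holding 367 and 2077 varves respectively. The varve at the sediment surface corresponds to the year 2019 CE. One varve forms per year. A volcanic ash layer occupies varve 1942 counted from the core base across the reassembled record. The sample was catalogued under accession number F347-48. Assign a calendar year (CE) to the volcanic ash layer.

Total varves = 367 + 2077 = 2444.
The volcanic ash layer sits at varve 1942 from the core base, so 2444 − 1942 = 502 varves formed after it.
Counting back 502 years from 2019 CE places the volcanic ash layer in 2019 − 502 = 1517 CE.

1517 CE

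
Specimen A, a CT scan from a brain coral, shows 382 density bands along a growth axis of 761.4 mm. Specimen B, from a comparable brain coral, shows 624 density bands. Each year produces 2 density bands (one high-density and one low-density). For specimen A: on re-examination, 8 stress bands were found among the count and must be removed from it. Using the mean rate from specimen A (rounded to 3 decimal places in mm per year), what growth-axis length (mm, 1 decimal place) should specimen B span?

1270.5 mm

Specimen A: adjusted count: 382 − 8 = 374 density bands.
Specimen A: dividing by 2 density bands per year: 374 / 2 = 187 years.
A: Mean rate = 761.4 mm / 187 years ≈ 4.072 mm/yr.
Specimen B: 624 density bands at 2 per year is 624 / 2 = 312 years. Length of B = 4.072 × 312 = 1270.5 mm.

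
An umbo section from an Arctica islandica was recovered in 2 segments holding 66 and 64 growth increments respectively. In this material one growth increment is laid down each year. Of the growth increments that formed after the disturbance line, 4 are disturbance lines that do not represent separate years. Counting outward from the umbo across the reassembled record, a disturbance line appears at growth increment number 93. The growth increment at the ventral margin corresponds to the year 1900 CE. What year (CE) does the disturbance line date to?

Total growth increments = 66 + 64 = 130.
130 − 93 = 37 growth increments lie beyond the disturbance line toward the ventral margin.
Excluding 4 false growth increments: 37 − 4 = 33.
1900 − 33 = 1867 CE.

1867 CE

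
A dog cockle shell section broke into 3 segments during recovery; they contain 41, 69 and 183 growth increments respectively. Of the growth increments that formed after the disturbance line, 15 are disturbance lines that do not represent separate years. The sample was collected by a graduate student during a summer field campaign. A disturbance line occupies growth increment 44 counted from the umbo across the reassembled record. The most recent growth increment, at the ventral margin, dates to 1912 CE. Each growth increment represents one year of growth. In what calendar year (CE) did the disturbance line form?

Total growth increments = 41 + 69 + 183 = 293.
Between growth increment 44 and the ventral margin there are 293 − 44 = 249 growth increments.
249 − 15 false = 234 true growth increments after the disturbance line.
Counting back 234 years from 1912 CE places the disturbance line in 1912 − 234 = 1678 CE.

1678 CE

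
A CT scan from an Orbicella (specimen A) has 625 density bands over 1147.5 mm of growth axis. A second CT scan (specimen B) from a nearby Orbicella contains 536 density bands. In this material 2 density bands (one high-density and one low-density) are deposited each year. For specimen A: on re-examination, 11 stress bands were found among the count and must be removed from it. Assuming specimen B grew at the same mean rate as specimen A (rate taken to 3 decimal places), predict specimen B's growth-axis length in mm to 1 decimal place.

Specimen A: true density band count = 625 − 11 = 614.
Specimen A: 614 density bands at 2 per year is 614 / 2 = 307 years.
A: Extension rate ≈ 1147.5 / 307 = 3.738 mm/year.
Specimen B: dividing by 2 density bands per year: 536 / 2 = 268 years. Length of B = 3.738 × 268 = 1001.8 mm.

1001.8 mm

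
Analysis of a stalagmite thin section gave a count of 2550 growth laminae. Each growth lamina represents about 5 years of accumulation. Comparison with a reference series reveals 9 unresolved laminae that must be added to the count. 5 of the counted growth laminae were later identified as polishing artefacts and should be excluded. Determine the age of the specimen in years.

12770 yr

Correcting the raw count gives 2550 − 5 + 9 = 2554 true growth laminae.
2554 growth laminae at 5 years each span 2554 × 5 = 12770 years.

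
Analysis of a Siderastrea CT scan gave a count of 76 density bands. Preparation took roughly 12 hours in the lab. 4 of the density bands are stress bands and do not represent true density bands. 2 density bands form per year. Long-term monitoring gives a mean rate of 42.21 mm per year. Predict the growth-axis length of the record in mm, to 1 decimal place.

True density band count = 76 − 4 = 72.
72 density bands at 2 per year is 72 / 2 = 36 years.
36 years at 42.21 mm/year gives 42.21 × 36 = 1519.6 mm.

1519.6 mm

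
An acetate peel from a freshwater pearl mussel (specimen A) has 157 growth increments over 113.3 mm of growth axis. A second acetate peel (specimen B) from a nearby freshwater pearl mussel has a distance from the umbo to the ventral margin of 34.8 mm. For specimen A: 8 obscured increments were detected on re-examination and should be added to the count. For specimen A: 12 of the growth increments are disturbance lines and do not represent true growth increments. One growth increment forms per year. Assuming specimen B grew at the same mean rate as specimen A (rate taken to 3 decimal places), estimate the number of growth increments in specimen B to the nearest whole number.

Specimen A: true growth increment count = 157 − 12 + 8 = 153.
A: 113.3 mm over 153 years gives 113.3 / 153 ≈ 0.741 mm/year.
Specimen B: 34.8 mm / 0.741 mm per year = 46.96 years ≈ 47 growth increments.

47 growth increments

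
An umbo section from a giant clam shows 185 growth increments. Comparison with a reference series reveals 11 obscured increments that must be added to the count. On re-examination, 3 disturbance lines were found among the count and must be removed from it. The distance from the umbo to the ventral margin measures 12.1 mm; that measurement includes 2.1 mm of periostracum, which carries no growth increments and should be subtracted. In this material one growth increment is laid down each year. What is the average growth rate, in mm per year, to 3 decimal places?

Adjusted count: 185 − 3 + 11 = 193 growth increments.
The growth record spans 12.1 − 2.1 = 10.0 mm.
10.0 mm over 193 years gives 10.0 / 193 ≈ 0.052 mm per year.

0.052 mm per year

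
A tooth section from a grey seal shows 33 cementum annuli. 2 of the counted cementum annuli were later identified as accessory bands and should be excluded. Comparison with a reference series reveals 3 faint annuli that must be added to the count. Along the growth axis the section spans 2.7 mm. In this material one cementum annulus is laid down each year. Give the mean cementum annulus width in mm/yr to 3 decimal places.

0.079 mm/yr

Adjusted count: 33 − 2 + 3 = 34 cementum annuli.
Mean rate = 2.7 mm / 34 years ≈ 0.079 mm/yr.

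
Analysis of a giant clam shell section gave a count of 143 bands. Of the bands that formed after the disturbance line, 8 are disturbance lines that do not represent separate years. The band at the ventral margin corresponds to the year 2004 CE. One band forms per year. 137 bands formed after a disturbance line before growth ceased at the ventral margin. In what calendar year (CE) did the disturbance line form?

1875 CE

137 bands post-date the disturbance line.
Removing the 8 false bands leaves 137 − 8 = 129 true bands beyond the disturbance line.
2004 − 129 = 1875 CE.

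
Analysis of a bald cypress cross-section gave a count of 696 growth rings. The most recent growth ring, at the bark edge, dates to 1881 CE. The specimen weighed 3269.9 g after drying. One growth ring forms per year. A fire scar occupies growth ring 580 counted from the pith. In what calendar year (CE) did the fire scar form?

1765 CE

Between growth ring 580 and the bark edge there are 696 − 580 = 116 growth rings.
The growth ring at the bark edge is 1881 CE, so the fire scar dates to 1881 − 116 = 1765 CE.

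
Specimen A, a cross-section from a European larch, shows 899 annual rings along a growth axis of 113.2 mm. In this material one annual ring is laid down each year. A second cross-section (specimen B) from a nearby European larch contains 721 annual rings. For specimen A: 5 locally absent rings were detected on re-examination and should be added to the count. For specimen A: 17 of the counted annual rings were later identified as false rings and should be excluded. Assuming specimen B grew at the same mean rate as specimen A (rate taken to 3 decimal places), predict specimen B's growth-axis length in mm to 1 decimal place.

Specimen A: after corrections the count is 899 − 17 + 5 = 887 annual rings.
A: 113.2 mm over 887 years gives 113.2 / 887 ≈ 0.128 mm/year.
Length of B = 0.128 × 721 = 92.3 mm.

92.3 mm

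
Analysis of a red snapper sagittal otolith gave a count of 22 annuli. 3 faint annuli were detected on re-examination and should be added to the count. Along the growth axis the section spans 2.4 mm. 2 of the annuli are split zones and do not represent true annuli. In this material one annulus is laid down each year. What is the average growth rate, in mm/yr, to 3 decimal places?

Adjusted count: 22 − 2 + 3 = 23 annuli.
2.4 mm over 23 years gives 2.4 / 23 ≈ 0.104 mm/yr.

0.104 mm/yr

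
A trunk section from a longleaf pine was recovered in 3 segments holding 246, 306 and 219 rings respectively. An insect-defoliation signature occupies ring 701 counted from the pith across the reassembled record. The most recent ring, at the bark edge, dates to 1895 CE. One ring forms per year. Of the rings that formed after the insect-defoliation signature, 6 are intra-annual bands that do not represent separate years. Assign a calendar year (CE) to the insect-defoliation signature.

1831 CE

Total rings = 246 + 306 + 219 = 771.
The insect-defoliation signature sits at ring 701 from the pith, so 771 − 701 = 70 rings formed after it.
70 − 6 false = 64 true rings after the insect-defoliation signature.
Counting back 64 years from 1895 CE places the insect-defoliation signature in 1895 − 64 = 1831 CE.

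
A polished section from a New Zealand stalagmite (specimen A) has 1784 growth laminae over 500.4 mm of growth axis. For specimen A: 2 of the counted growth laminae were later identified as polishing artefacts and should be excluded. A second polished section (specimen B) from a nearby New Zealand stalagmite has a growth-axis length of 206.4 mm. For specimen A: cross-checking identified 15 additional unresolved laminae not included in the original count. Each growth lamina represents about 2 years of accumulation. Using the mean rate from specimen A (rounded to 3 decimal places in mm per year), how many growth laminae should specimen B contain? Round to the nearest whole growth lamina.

Specimen A: correcting the raw count gives 1784 − 2 + 15 = 1797 true growth laminae.
Specimen A: 1797 growth laminae at 2 years each span 1797 × 2 = 3594 years.
A: 500.4 mm over 3594 years gives 500.4 / 3594 ≈ 0.139 mm/yr.
Specimen B: 206.4 mm / 0.139 mm per year = 1484.89 years; at 2 years per growth lamina that is 1484.89 / 2 ≈ 742 growth laminae.

742 growth laminae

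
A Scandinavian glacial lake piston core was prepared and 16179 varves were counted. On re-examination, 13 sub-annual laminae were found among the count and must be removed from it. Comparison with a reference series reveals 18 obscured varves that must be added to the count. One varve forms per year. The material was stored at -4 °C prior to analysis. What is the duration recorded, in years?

After corrections the count is 16179 − 13 + 18 = 16184 varves.
At one varve per year, that is 16184 years.

16184 years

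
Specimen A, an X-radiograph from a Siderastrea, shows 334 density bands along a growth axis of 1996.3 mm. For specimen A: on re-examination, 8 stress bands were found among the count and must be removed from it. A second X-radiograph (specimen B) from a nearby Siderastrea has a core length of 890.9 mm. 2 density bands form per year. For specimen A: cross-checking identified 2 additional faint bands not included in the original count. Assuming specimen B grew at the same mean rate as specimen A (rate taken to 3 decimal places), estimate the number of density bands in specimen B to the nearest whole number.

Specimen A: correcting the raw count gives 334 − 8 + 2 = 328 true density bands.
Specimen A: 328 density bands at 2 per year is 328 / 2 = 164 years.
A: Mean rate = 1996.3 mm / 164 years ≈ 12.173 mm per year.
For B, 890.9 / 12.173 = 73.19 years; at 2 density bands per year that is 73.19 × 2 ≈ 146 density bands.

146 density bands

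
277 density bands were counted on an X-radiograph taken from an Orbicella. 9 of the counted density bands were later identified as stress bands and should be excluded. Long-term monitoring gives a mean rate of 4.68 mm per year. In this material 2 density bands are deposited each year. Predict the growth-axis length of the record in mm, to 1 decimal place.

Correcting the raw count gives 277 − 9 = 268 true density bands.
268 density bands at 2 per year is 268 / 2 = 134 years.
Predicted length = 4.68 mm/year × 134 years = 627.1 mm.

627.1 mm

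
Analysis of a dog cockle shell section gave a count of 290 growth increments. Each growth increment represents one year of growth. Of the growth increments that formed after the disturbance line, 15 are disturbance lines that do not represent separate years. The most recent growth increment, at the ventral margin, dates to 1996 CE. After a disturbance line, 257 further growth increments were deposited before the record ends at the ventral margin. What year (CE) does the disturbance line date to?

1754 CE

257 growth increments formed after the disturbance line.
Removing the 15 false growth increments leaves 257 − 15 = 242 true growth increments beyond the disturbance line.
1996 − 242 = 1754 CE.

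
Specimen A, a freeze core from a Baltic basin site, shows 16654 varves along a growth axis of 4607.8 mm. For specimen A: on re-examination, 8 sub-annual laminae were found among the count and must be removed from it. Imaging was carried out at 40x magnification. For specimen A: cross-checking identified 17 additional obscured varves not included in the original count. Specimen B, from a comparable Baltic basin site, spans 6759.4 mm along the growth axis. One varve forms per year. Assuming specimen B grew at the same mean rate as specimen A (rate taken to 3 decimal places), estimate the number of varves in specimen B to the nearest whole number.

24402 varves

Specimen A: after corrections the count is 16654 − 8 + 17 = 16663 varves.
A: Extension rate ≈ 4607.8 / 16663 = 0.277 mm/yr.
For B, 6759.4 / 0.277 = 24402.17 years ≈ 24402 varves.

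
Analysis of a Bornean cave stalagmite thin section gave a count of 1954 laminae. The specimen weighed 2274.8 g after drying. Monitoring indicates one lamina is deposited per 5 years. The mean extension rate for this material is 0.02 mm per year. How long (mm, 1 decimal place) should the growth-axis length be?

Multiplying by 5 years per lamina: 1954 × 5 = 9770 years.
Length ≈ 0.02 × 9770 = 195.4 mm.

195.4 mm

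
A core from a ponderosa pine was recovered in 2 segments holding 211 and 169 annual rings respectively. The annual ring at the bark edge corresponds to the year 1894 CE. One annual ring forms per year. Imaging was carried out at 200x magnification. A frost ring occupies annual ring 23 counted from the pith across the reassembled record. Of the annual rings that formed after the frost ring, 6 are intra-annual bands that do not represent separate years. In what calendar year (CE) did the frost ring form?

1543 CE

Total annual rings = 211 + 169 = 380.
Between annual ring 23 and the bark edge there are 380 − 23 = 357 annual rings.
Removing the 6 false annual rings leaves 357 − 6 = 351 true annual rings beyond the frost ring.
1894 − 351 = 1543 CE.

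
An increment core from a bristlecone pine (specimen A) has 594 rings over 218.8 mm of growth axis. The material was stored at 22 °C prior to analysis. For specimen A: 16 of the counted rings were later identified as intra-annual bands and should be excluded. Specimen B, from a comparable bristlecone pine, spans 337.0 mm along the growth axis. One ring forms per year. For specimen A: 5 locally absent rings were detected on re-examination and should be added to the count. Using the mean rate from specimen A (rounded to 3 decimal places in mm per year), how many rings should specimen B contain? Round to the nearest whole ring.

899 rings

Specimen A: correcting the raw count gives 594 − 16 + 5 = 583 true rings.
A: Mean rate = 218.8 mm / 583 years ≈ 0.375 mm per year.
Specimen B: 337.0 mm / 0.375 mm per year = 898.67 years ≈ 899 rings.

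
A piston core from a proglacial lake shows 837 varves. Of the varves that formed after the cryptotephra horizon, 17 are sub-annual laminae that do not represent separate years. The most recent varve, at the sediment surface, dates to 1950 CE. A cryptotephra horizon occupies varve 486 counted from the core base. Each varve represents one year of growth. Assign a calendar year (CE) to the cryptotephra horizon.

1616 CE

Between varve 486 and the sediment surface there are 837 − 486 = 351 varves.
Excluding 17 false varves: 351 − 17 = 334.
The varve at the sediment surface is 1950 CE, so the cryptotephra horizon dates to 1950 − 334 = 1616 CE.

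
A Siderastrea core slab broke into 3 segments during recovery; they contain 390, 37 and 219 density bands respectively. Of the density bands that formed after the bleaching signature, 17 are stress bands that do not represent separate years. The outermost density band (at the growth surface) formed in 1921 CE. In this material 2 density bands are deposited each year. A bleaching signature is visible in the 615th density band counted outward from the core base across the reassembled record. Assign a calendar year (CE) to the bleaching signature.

1914 CE

Total density bands = 390 + 37 + 219 = 646.
646 − 615 = 31 density bands lie beyond the bleaching signature toward the growth surface.
Excluding 17 false density bands: 31 − 17 = 14.
With 2 density bands per year, 14 / 2 = 7 years.
1921 − 7 = 1914 CE.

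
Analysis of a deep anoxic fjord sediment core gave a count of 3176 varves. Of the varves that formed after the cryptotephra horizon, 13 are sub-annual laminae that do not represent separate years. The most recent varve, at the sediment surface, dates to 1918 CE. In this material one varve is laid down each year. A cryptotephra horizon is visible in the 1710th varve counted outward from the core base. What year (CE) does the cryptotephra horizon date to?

465 CE

3176 − 1710 = 1466 varves lie beyond the cryptotephra horizon toward the sediment surface.
Excluding 13 false varves: 1466 − 13 = 1453.
Counting back 1453 years from 1918 CE places the cryptotephra horizon in 1918 − 1453 = 465 CE.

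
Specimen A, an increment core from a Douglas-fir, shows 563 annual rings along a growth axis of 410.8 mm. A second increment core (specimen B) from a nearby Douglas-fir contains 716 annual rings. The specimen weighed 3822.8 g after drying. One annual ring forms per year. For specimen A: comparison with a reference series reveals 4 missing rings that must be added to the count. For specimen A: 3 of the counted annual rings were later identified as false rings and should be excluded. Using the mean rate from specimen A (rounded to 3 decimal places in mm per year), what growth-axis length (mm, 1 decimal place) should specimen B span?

Specimen A: correcting the raw count gives 563 − 3 + 4 = 564 true annual rings.
A: Extension rate ≈ 410.8 / 564 = 0.728 mm per year.
For B, 0.728 mm/year × 716 years = 521.2 mm.

521.2 mm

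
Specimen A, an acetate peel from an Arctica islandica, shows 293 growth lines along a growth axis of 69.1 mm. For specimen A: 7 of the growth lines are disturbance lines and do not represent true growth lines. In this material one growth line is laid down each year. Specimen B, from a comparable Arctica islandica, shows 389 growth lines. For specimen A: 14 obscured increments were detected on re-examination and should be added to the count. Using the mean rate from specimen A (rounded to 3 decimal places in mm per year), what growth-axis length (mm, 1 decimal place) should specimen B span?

89.5 mm

Specimen A: correcting the raw count gives 293 − 7 + 14 = 300 true growth lines.
A: Extension rate ≈ 69.1 / 300 = 0.230 mm/year.
For B, 0.230 mm/year × 389 years = 89.5 mm.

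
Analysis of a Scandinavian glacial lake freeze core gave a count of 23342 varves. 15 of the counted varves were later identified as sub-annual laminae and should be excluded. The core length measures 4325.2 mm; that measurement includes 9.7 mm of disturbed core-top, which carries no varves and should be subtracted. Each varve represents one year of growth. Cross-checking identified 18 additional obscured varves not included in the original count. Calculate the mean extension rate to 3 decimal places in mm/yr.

0.185 mm/yr

True varve count = 23342 − 15 + 18 = 23345.
Removing the 9.7 mm offcut leaves 4325.2 − 9.7 = 4315.5 mm.
Extension rate ≈ 4315.5 / 23345 = 0.185 mm/yr.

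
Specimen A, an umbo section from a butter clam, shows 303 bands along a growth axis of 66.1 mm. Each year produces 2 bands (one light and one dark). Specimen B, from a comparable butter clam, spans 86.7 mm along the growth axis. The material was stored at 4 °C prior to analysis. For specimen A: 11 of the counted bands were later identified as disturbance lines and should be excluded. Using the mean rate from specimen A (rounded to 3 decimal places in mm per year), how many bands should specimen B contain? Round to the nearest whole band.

Specimen A: correcting the raw count gives 303 − 11 = 292 true bands.
Specimen A: dividing by 2 bands per year: 292 / 2 = 146 years.
A: Extension rate ≈ 66.1 / 146 = 0.453 mm per year.
For B, 86.7 / 0.453 = 191.39 years; at 2 bands per year that is 191.39 × 2 ≈ 383 bands.

383 bands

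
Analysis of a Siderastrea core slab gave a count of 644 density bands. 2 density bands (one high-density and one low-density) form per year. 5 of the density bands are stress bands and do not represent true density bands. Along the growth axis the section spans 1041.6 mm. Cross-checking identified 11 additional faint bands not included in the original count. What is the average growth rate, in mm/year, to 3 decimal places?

Adjusted count: 644 − 5 + 11 = 650 density bands.
650 density bands at 2 per year is 650 / 2 = 325 years.
Mean rate = 1041.6 mm / 325 years ≈ 3.205 mm/year.

3.205 mm/year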